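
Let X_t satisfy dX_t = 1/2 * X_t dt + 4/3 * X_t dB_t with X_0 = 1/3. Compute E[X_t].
E[X_t] = exp(t/2)/3

For GBM dX = mu X dt + sigma X dB with X_0 = x_0, apply Itô to Y = log X: dY = (mu - sigma^2/2) dt + sigma dB, so Y_t = log(x_0) + (mu - sigma^2/2) t + sigma B_t and hence X_t = x_0 * exp((mu - sigma^2/2) t + sigma B_t).
With mu = 1/2, sigma = 4/3, x_0 = 1/3, this gives:
  X_t = 1/3 * exp((-7/18) * t + (4/3) * B_t).
Since sigma*B_t ~ Normal(0, sigma^2 t), E[exp(sigma*B_t)] = exp(sigma^2 t / 2); so E[X_t] = x_0 * exp((mu - sigma^2/2) t) * exp(sigma^2 t / 2) = x_0 * exp(mu t) = exp(t/2)/3.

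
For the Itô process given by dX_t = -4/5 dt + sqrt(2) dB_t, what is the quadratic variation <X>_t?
<X>_t = 2*t

For an Itô process dX_t = a(t) dt + b(t) dB_t, the quadratic variation is <X>_t = int_0^t b(s)^2 ds (the drift term does not contribute). Here b(s) = sqrt(2), so
  b(s)^2 = 2.
Integrating from 0 to t:
  <X>_t = int_0^t (2) ds = 2*t.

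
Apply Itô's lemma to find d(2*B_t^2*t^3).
d(2*B_t^2*t^3) = (2*t^2*(3*B_t^2 + t)) dt + (4*B_t*t^3) dB_t

Itô's formula for f(t, x): d f(t, B_t) = (f_t + (1/2) f_xx) dt + f_x dB_t. Compute partials of f(t, x) = 2*t^3*x^2:
  f_t(t,x)  = 6*t^2*x^2
  f_x(t,x)  = 4*t^3*x
  f_xx(t,x) = 4*t^3
Assemble drift = f_t + (1/2) f_xx = 2*t^2*(t + 3*x^2) and diffusion = f_x = 4*t^3*x. Substituting x = B_t:
  d(2*B_t^2*t^3) = (2*t^2*(3*B_t^2 + t)) dt + (4*B_t*t^3) dB_t.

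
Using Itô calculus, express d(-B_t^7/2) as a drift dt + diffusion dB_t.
d(-B_t^7/2) = (-21*B_t^5/2) dt + (-7*B_t^6/2) dB_t

Itô's formula for f(B_t) gives d f(B_t) = f'(B_t) dB_t + (1/2) f''(B_t) dt. Compute derivatives of f(x) = -x^7/2:
  f'(x)  = -7*x^6/2
  f''(x) = -21*x^5
Substitute x = B_t and multiply the f'' term by 1/2:
  drift     = (1/2) * (-21*x^5) evaluated at B_t = -21*B_t^5/2
  diffusion = (-7*x^6/2) evaluated at B_t = -7*B_t^6/2
Therefore d(-B_t^7/2) = (-21*B_t^5/2) dt + (-7*B_t^6/2) dB_t.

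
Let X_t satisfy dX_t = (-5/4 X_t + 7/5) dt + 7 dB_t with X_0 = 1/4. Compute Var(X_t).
Var(X_t) = 98/5 - 98*exp(-5*t/2)/5

The variance V(t) = Var(X_t) satisfies V'(t) = 2 a V(t) + c^2 with V(0) = 0 (drift coefficient is linear in X, diffusion is constant). With a = -5/4, c = 7, the solution is
  V(t) = (c^2 / (2 a)) * (exp(2 a t) - 1)
       = (7^2 / (2*(-5/4))) * (exp((-5/2) t) - 1)
       = 98/5 - 98*exp(-5*t/2)/5.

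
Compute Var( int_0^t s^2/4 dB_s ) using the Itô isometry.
Var = t^5/80

The Itô integral of a deterministic integrand f(s) has mean 0 because each increment f(s) * (B_{s+ds} - B_s) has mean 0. By the Itô isometry:
  Var( int_0^t f(s) dB_s ) = E[ (int_0^t f(s) dB_s)^2 ] = int_0^t f(s)^2 ds.
Here f(s) = s^2/4, so f(s)^2 = s^4/16. Integrate:
  int_0^t (s^4/16) ds = t^5/80.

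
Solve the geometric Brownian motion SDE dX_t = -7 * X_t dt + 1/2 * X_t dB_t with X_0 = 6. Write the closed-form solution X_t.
X_t = 6 * exp((-57/8) * t + (1/2) * B_t)

For GBM dX = mu X dt + sigma X dB with X_0 = x_0, apply Itô to Y = log X: dY = (mu - sigma^2/2) dt + sigma dB, so Y_t = log(x_0) + (mu - sigma^2/2) t + sigma B_t and hence X_t = x_0 * exp((mu - sigma^2/2) t + sigma B_t).
With mu = -7, sigma = 1/2, x_0 = 6, this gives:
  X_t = 6 * exp((-57/8) * t + (1/2) * B_t).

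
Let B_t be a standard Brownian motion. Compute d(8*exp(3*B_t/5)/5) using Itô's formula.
d(8*exp(3*B_t/5)/5) = (36*exp(3*B_t/5)/125) dt + (24*exp(3*B_t/5)/25) dB_t

Itô's formula for f(B_t) gives d f(B_t) = f'(B_t) dB_t + (1/2) f''(B_t) dt. Compute derivatives of f(x) = 8*exp(3*x/5)/5:
  f'(x)  = 24*exp(3*x/5)/25
  f''(x) = 72*exp(3*x/5)/125
Substitute x = B_t and multiply the f'' term by 1/2:
  drift     = (1/2) * (72*exp(3*x/5)/125) evaluated at B_t = 36*exp(3*B_t/5)/125
  diffusion = (24*exp(3*x/5)/25) evaluated at B_t = 24*exp(3*B_t/5)/25
Therefore d(8*exp(3*B_t/5)/5) = (36*exp(3*B_t/5)/125) dt + (24*exp(3*B_t/5)/25) dB_t.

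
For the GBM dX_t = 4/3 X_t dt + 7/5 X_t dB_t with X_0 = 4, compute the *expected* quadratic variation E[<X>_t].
E[<X>_t] = 2352*exp(347*t/75)/347 - 2352/347

<X>_t = int_0^t ((7/5) * X_s)^2 ds. Taking expectation inside the integral: E[<X>_t] = (7/5)^2 * int_0^t E[X_s^2] ds. For GBM, E[X_s^2] = x_0^2 * exp((2 mu + sigma^2) s). Integrating:
  E[<X>_t] = (7/5)^2 * 4^2 * (exp((2*(4/3) + (7/5)^2) t) - 1) / (2*(4/3) + (7/5)^2)
           = (7/5)^2 * 4^2 * (exp((347/75) t) - 1) / (347/75) = 2352*exp(347*t/75)/347 - 2352/347.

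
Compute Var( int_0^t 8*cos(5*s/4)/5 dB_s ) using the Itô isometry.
Var = 32*t/25 + 64*sin(5*t/2)/125

The Itô integral of a deterministic integrand f(s) has mean 0 because each increment f(s) * (B_{s+ds} - B_s) has mean 0. By the Itô isometry:
  Var( int_0^t f(s) dB_s ) = E[ (int_0^t f(s) dB_s)^2 ] = int_0^t f(s)^2 ds.
Here f(s) = 8*cos(5*s/4)/5, so f(s)^2 = 64*cos(5*s/4)^2/25. Integrate:
  int_0^t (64*cos(5*s/4)^2/25) ds = 32*t/25 + 64*sin(5*t/2)/125.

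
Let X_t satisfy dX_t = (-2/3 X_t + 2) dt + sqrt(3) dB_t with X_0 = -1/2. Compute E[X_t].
E[X_t] = 3 - 7*exp(-2*t/3)/2

Taking expectations and using E[dB_t] = 0, the mean m(t) = E[X_t] satisfies the ODE m'(t) = a m(t) + b with m(0) = x_0. With a = -2/3, b = 2, x_0 = -1/2, the solution is
  m(t) = x_0 * exp(a t) + (b/a) * (exp(a t) - 1)
       = (-1/2) * exp((-2/3) t) + (2/(-2/3)) * (exp((-2/3) t) - 1)
       = 3 - 7*exp(-2*t/3)/2.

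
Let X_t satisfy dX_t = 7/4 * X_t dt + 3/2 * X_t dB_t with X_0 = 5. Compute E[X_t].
E[X_t] = 5*exp(7*t/4)

For GBM dX = mu X dt + sigma X dB with X_0 = x_0, apply Itô to Y = log X: dY = (mu - sigma^2/2) dt + sigma dB, so Y_t = log(x_0) + (mu - sigma^2/2) t + sigma B_t and hence X_t = x_0 * exp((mu - sigma^2/2) t + sigma B_t).
With mu = 7/4, sigma = 3/2, x_0 = 5, this gives:
  X_t = 5 * exp((5/8) * t + (3/2) * B_t).
Since sigma*B_t ~ Normal(0, sigma^2 t), E[exp(sigma*B_t)] = exp(sigma^2 t / 2); so E[X_t] = x_0 * exp((mu - sigma^2/2) t) * exp(sigma^2 t / 2) = x_0 * exp(mu t) = 5*exp(7*t/4).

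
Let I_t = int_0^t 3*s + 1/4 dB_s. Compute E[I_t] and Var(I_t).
E[I_t] = 0; Var(I_t) = t*(48*t^2 + 12*t + 1)/16

The Itô integral of a deterministic integrand f(s) has mean 0 because each increment f(s) * (B_{s+ds} - B_s) has mean 0. By the Itô isometry:
  Var( int_0^t f(s) dB_s ) = E[ (int_0^t f(s) dB_s)^2 ] = int_0^t f(s)^2 ds.
Here f(s) = 3*s + 1/4, so f(s)^2 = (12*s + 1)^2/16. Integrate:
  int_0^t ((12*s + 1)^2/16) ds = t*(48*t^2 + 12*t + 1)/16.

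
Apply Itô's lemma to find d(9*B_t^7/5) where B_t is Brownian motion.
d(9*B_t^7/5) = (189*B_t^5/5) dt + (63*B_t^6/5) dB_t

Itô's formula for f(B_t) gives d f(B_t) = f'(B_t) dB_t + (1/2) f''(B_t) dt. Compute derivatives of f(x) = 9*x^7/5:
  f'(x)  = 63*x^6/5
  f''(x) = 378*x^5/5
Substitute x = B_t and multiply the f'' term by 1/2:
  drift     = (1/2) * (378*x^5/5) evaluated at B_t = 189*B_t^5/5
  diffusion = (63*x^6/5) evaluated at B_t = 63*B_t^6/5
Therefore d(9*B_t^7/5) = (189*B_t^5/5) dt + (63*B_t^6/5) dB_t.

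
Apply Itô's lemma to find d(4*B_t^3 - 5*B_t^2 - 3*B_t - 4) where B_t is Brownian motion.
d(4*B_t^3 - 5*B_t^2 - 3*B_t - 4) = (12*B_t - 5) dt + (12*B_t^2 - 10*B_t - 3) dB_t

Itô's formula for f(B_t) gives d f(B_t) = f'(B_t) dB_t + (1/2) f''(B_t) dt. Compute derivatives of f(x) = 4*x^3 - 5*x^2 - 3*x - 4:
  f'(x)  = 12*x^2 - 10*x - 3
  f''(x) = 24*x - 10
Substitute x = B_t and multiply the f'' term by 1/2:
  drift     = (1/2) * (24*x - 10) evaluated at B_t = 12*B_t - 5
  diffusion = (12*x^2 - 10*x - 3) evaluated at B_t = 12*B_t^2 - 10*B_t - 3
Therefore d(4*B_t^3 - 5*B_t^2 - 3*B_t - 4) = (12*B_t - 5) dt + (12*B_t^2 - 10*B_t - 3) dB_t.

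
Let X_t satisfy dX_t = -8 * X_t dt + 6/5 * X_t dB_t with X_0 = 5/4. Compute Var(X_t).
Var(X_t) = (25*exp(36*t/25) - 25)*exp(-16*t)/16

For GBM dX = mu X dt + sigma X dB with X_0 = x_0, apply Itô to Y = log X: dY = (mu - sigma^2/2) dt + sigma dB, so Y_t = log(x_0) + (mu - sigma^2/2) t + sigma B_t and hence X_t = x_0 * exp((mu - sigma^2/2) t + sigma B_t).
With mu = -8, sigma = 6/5, x_0 = 5/4, this gives:
  X_t = 5/4 * exp((-218/25) * t + (6/5) * B_t).
Since sigma*B_t ~ Normal(0, sigma^2 t), E[exp(sigma*B_t)] = exp(sigma^2 t / 2); so E[X_t] = x_0 * exp((mu - sigma^2/2) t) * exp(sigma^2 t / 2) = x_0 * exp(mu t) = 5*exp(-8*t)/4.
Var(X_t) = E[X_t^2] - (E[X_t])^2 = x_0^2 * exp(2 mu t) * (exp(sigma^2 t) - 1) = (25*exp(36*t/25) - 25)*exp(-16*t)/16.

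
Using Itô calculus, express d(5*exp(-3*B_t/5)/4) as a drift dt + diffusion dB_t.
d(5*exp(-3*B_t/5)/4) = (9*exp(-3*B_t/5)/40) dt + (-3*exp(-3*B_t/5)/4) dB_t

Itô's formula for f(B_t) gives d f(B_t) = f'(B_t) dB_t + (1/2) f''(B_t) dt. Compute derivatives of f(x) = 5*exp(-3*x/5)/4:
  f'(x)  = -3*exp(-3*x/5)/4
  f''(x) = 9*exp(-3*x/5)/20
Substitute x = B_t and multiply the f'' term by 1/2:
  drift     = (1/2) * (9*exp(-3*x/5)/20) evaluated at B_t = 9*exp(-3*B_t/5)/40
  diffusion = (-3*exp(-3*x/5)/4) evaluated at B_t = -3*exp(-3*B_t/5)/4
Therefore d(5*exp(-3*B_t/5)/4) = (9*exp(-3*B_t/5)/40) dt + (-3*exp(-3*B_t/5)/4) dB_t.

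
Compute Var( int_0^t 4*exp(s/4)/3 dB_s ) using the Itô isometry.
Var = 32*exp(t/2)/9 - 32/9

The Itô integral of a deterministic integrand f(s) has mean 0 because each increment f(s) * (B_{s+ds} - B_s) has mean 0. By the Itô isometry:
  Var( int_0^t f(s) dB_s ) = E[ (int_0^t f(s) dB_s)^2 ] = int_0^t f(s)^2 ds.
Here f(s) = 4*exp(s/4)/3, so f(s)^2 = 16*exp(s/2)/9. Integrate:
  int_0^t (16*exp(s/2)/9) ds = 32*exp(t/2)/9 - 32/9.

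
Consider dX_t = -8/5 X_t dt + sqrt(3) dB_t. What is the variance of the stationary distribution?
lim Var(X_t) = 15/16

The OU SDE dX = -theta X dt + sigma dB admits the integrating factor exp(theta t): d(exp(theta t) X_t) = sigma exp(theta t) dB_t. Integrating from 0 to t gives X_t = x_0 * exp(-theta t) + sigma * int_0^t exp(-theta (t-s)) dB_s for any initial x_0. The Itô integral has variance (by the Itô isometry) sigma^2 * int_0^t exp(-2 theta (t - s)) ds = sigma^2 * (1 - exp(-2 theta t)) / (2 theta), independent of x_0.
With theta = 8/5, sigma = sqrt(3):
  Var(X_t) = (sqrt(3))^2 * (1 - exp(-2*8/5 t)) / (2 * 8/5) = 15/16 - 15*exp(-16*t/5)/16.
As t -> infinity, exp(-2*8/5 t) -> 0, so the stationary variance is sigma^2 / (2 theta) = 15/16.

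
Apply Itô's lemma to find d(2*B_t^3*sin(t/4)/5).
d(2*B_t^3*sin(t/4)/5) = (B_t*(B_t^2*cos(t/4) + 12*sin(t/4))/10) dt + (6*B_t^2*sin(t/4)/5) dB_t

Itô's formula for f(t, x): d f(t, B_t) = (f_t + (1/2) f_xx) dt + f_x dB_t. Compute partials of f(t, x) = 2*x^3*sin(t/4)/5:
  f_t(t,x)  = x^3*cos(t/4)/10
  f_x(t,x)  = 6*x^2*sin(t/4)/5
  f_xx(t,x) = 12*x*sin(t/4)/5
Assemble drift = f_t + (1/2) f_xx = x*(x^2*cos(t/4) + 12*sin(t/4))/10 and diffusion = f_x = 6*x^2*sin(t/4)/5. Substituting x = B_t:
  d(2*B_t^3*sin(t/4)/5) = (B_t*(B_t^2*cos(t/4) + 12*sin(t/4))/10) dt + (6*B_t^2*sin(t/4)/5) dB_t.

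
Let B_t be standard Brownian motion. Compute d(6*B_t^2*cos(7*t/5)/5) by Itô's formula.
d(6*B_t^2*cos(7*t/5)/5) = (-42*B_t^2*sin(7*t/5)/25 + 6*cos(7*t/5)/5) dt + (12*B_t*cos(7*t/5)/5) dB_t

Itô's formula for f(t, x): d f(t, B_t) = (f_t + (1/2) f_xx) dt + f_x dB_t. Compute partials of f(t, x) = 6*x^2*cos(7*t/5)/5:
  f_t(t,x)  = -42*x^2*sin(7*t/5)/25
  f_x(t,x)  = 12*x*cos(7*t/5)/5
  f_xx(t,x) = 12*cos(7*t/5)/5
Assemble drift = f_t + (1/2) f_xx = -42*x^2*sin(7*t/5)/25 + 6*cos(7*t/5)/5 and diffusion = f_x = 12*x*cos(7*t/5)/5. Substituting x = B_t:
  d(6*B_t^2*cos(7*t/5)/5) = (-42*B_t^2*sin(7*t/5)/25 + 6*cos(7*t/5)/5) dt + (12*B_t*cos(7*t/5)/5) dB_t.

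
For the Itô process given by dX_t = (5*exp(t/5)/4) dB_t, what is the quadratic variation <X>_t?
<X>_t = 125*exp(2*t/5)/32 - 125/32

For an Itô process dX_t = a(t) dt + b(t) dB_t, the quadratic variation is <X>_t = int_0^t b(s)^2 ds (the drift term does not contribute). Here b(s) = 5*exp(s/5)/4, so
  b(s)^2 = 25*exp(2*s/5)/16.
Integrating from 0 to t:
  <X>_t = int_0^t (25*exp(2*s/5)/16) ds = 125*exp(2*t/5)/32 - 125/32.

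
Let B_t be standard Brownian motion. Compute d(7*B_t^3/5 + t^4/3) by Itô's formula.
d(7*B_t^3/5 + t^4/3) = (21*B_t/5 + 4*t^3/3) dt + (21*B_t^2/5) dB_t

Itô's formula for f(t, x): d f(t, B_t) = (f_t + (1/2) f_xx) dt + f_x dB_t. Compute partials of f(t, x) = t^4/3 + 7*x^3/5:
  f_t(t,x)  = 4*t^3/3
  f_x(t,x)  = 21*x^2/5
  f_xx(t,x) = 42*x/5
Assemble drift = f_t + (1/2) f_xx = 4*t^3/3 + 21*x/5 and diffusion = f_x = 21*x^2/5. Substituting x = B_t:
  d(7*B_t^3/5 + t^4/3) = (21*B_t/5 + 4*t^3/3) dt + (21*B_t^2/5) dB_t.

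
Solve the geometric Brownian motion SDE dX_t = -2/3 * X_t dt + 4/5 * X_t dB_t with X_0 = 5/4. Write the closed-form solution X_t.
X_t = 5/4 * exp((-74/75) * t + (4/5) * B_t)

For GBM dX = mu X dt + sigma X dB with X_0 = x_0, apply Itô to Y = log X: dY = (mu - sigma^2/2) dt + sigma dB, so Y_t = log(x_0) + (mu - sigma^2/2) t + sigma B_t and hence X_t = x_0 * exp((mu - sigma^2/2) t + sigma B_t).
With mu = -2/3, sigma = 4/5, x_0 = 5/4, this gives:
  X_t = 5/4 * exp((-74/75) * t + (4/5) * B_t).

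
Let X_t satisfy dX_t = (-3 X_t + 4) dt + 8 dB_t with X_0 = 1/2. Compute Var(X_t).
Var(X_t) = 32/3 - 32*exp(-6*t)/3

The variance V(t) = Var(X_t) satisfies V'(t) = 2 a V(t) + c^2 with V(0) = 0 (drift coefficient is linear in X, diffusion is constant). With a = -3, c = 8, the solution is
  V(t) = (c^2 / (2 a)) * (exp(2 a t) - 1)
       = (8^2 / (2*(-3))) * (exp((-6) t) - 1)
       = 32/3 - 32*exp(-6*t)/3.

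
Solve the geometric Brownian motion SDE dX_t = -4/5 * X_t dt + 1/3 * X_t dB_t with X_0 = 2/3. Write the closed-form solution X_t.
X_t = 2/3 * exp((-77/90) * t + (1/3) * B_t)

For GBM dX = mu X dt + sigma X dB with X_0 = x_0, apply Itô to Y = log X: dY = (mu - sigma^2/2) dt + sigma dB, so Y_t = log(x_0) + (mu - sigma^2/2) t + sigma B_t and hence X_t = x_0 * exp((mu - sigma^2/2) t + sigma B_t).
With mu = -4/5, sigma = 1/3, x_0 = 2/3, this gives:
  X_t = 2/3 * exp((-77/90) * t + (1/3) * B_t).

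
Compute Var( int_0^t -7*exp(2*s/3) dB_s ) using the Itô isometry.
Var = 147*exp(4*t/3)/4 - 147/4

The Itô integral of a deterministic integrand f(s) has mean 0 because each increment f(s) * (B_{s+ds} - B_s) has mean 0. By the Itô isometry:
  Var( int_0^t f(s) dB_s ) = E[ (int_0^t f(s) dB_s)^2 ] = int_0^t f(s)^2 ds.
Here f(s) = -7*exp(2*s/3), so f(s)^2 = 49*exp(4*s/3). Integrate:
  int_0^t (49*exp(4*s/3)) ds = 147*exp(4*t/3)/4 - 147/4.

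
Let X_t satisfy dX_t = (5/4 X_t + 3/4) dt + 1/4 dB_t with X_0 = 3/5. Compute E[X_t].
E[X_t] = 6*exp(5*t/4)/5 - 3/5

Taking expectations and using E[dB_t] = 0, the mean m(t) = E[X_t] satisfies the ODE m'(t) = a m(t) + b with m(0) = x_0. With a = 5/4, b = 3/4, x_0 = 3/5, the solution is
  m(t) = x_0 * exp(a t) + (b/a) * (exp(a t) - 1)
       = (3/5) * exp((5/4) t) + ((3/4)/(5/4)) * (exp((5/4) t) - 1)
       = 6*exp(5*t/4)/5 - 3/5.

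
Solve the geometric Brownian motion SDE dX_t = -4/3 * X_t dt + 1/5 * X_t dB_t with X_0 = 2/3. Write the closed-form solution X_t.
X_t = 2/3 * exp((-203/150) * t + (1/5) * B_t)

For GBM dX = mu X dt + sigma X dB with X_0 = x_0, apply Itô to Y = log X: dY = (mu - sigma^2/2) dt + sigma dB, so Y_t = log(x_0) + (mu - sigma^2/2) t + sigma B_t and hence X_t = x_0 * exp((mu - sigma^2/2) t + sigma B_t).
With mu = -4/3, sigma = 1/5, x_0 = 2/3, this gives:
  X_t = 2/3 * exp((-203/150) * t + (1/5) * B_t).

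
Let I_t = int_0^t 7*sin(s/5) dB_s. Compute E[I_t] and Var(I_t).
E[I_t] = 0; Var(I_t) = 49*t/2 - 245*sin(2*t/5)/4

The Itô integral of a deterministic integrand f(s) has mean 0 because each increment f(s) * (B_{s+ds} - B_s) has mean 0. By the Itô isometry:
  Var( int_0^t f(s) dB_s ) = E[ (int_0^t f(s) dB_s)^2 ] = int_0^t f(s)^2 ds.
Here f(s) = 7*sin(s/5), so f(s)^2 = 49*sin(s/5)^2. Integrate:
  int_0^t (49*sin(s/5)^2) ds = 49*t/2 - 245*sin(2*t/5)/4.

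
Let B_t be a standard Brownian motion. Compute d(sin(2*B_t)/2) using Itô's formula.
d(sin(2*B_t)/2) = (-sin(2*B_t)) dt + (cos(2*B_t)) dB_t

Itô's formula for f(B_t) gives d f(B_t) = f'(B_t) dB_t + (1/2) f''(B_t) dt. Compute derivatives of f(x) = sin(2*x)/2:
  f'(x)  = cos(2*x)
  f''(x) = -2*sin(2*x)
Substitute x = B_t and multiply the f'' term by 1/2:
  drift     = (1/2) * (-2*sin(2*x)) evaluated at B_t = -sin(2*B_t)
  diffusion = (cos(2*x)) evaluated at B_t = cos(2*B_t)
Therefore d(sin(2*B_t)/2) = (-sin(2*B_t)) dt + (cos(2*B_t)) dB_t.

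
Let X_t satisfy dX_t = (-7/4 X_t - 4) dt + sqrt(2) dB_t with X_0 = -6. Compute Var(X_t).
Var(X_t) = 4/7 - 4*exp(-7*t/2)/7

The variance V(t) = Var(X_t) satisfies V'(t) = 2 a V(t) + c^2 with V(0) = 0 (drift coefficient is linear in X, diffusion is constant). With a = -7/4, c = sqrt(2), the solution is
  V(t) = (c^2 / (2 a)) * (exp(2 a t) - 1)
       = (sqrt(2)^2 / (2*(-7/4))) * (exp((-7/2) t) - 1)
       = 4/7 - 4*exp(-7*t/2)/7.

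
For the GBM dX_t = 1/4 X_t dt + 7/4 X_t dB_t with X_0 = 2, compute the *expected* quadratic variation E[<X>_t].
E[<X>_t] = 196*exp(57*t/16)/57 - 196/57

<X>_t = int_0^t ((7/4) * X_s)^2 ds. Taking expectation inside the integral: E[<X>_t] = (7/4)^2 * int_0^t E[X_s^2] ds. For GBM, E[X_s^2] = x_0^2 * exp((2 mu + sigma^2) s). Integrating:
  E[<X>_t] = (7/4)^2 * 2^2 * (exp((2*(1/4) + (7/4)^2) t) - 1) / (2*(1/4) + (7/4)^2)
           = (7/4)^2 * 2^2 * (exp((57/16) t) - 1) / (57/16) = 196*exp(57*t/16)/57 - 196/57.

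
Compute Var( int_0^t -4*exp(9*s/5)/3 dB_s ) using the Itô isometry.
Var = 40*exp(18*t/5)/81 - 40/81

The Itô integral of a deterministic integrand f(s) has mean 0 because each increment f(s) * (B_{s+ds} - B_s) has mean 0. By the Itô isometry:
  Var( int_0^t f(s) dB_s ) = E[ (int_0^t f(s) dB_s)^2 ] = int_0^t f(s)^2 ds.
Here f(s) = -4*exp(9*s/5)/3, so f(s)^2 = 16*exp(18*s/5)/9. Integrate:
  int_0^t (16*exp(18*s/5)/9) ds = 40*exp(18*t/5)/81 - 40/81.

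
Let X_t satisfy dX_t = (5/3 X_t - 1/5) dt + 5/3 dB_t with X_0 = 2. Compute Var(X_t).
Var(X_t) = 5*exp(10*t/3)/6 - 5/6

The variance V(t) = Var(X_t) satisfies V'(t) = 2 a V(t) + c^2 with V(0) = 0 (drift coefficient is linear in X, diffusion is constant). With a = 5/3, c = 5/3, the solution is
  V(t) = (c^2 / (2 a)) * (exp(2 a t) - 1)
       = ((5/3)^2 / (2*(5/3))) * (exp((10/3) t) - 1)
       = 5*exp(10*t/3)/6 - 5/6.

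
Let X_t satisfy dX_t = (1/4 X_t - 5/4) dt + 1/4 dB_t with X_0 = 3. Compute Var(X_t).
Var(X_t) = exp(t/2)/8 - 1/8

The variance V(t) = Var(X_t) satisfies V'(t) = 2 a V(t) + c^2 with V(0) = 0 (drift coefficient is linear in X, diffusion is constant). With a = 1/4, c = 1/4, the solution is
  V(t) = (c^2 / (2 a)) * (exp(2 a t) - 1)
       = ((1/4)^2 / (2*(1/4))) * (exp((1/2) t) - 1)
       = exp(t/2)/8 - 1/8.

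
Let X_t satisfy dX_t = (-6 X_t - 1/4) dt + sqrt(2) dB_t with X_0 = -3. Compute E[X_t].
E[X_t] = -1/24 - 71*exp(-6*t)/24

Taking expectations and using E[dB_t] = 0, the mean m(t) = E[X_t] satisfies the ODE m'(t) = a m(t) + b with m(0) = x_0. With a = -6, b = -1/4, x_0 = -3, the solution is
  m(t) = x_0 * exp(a t) + (b/a) * (exp(a t) - 1)
       = (-3) * exp((-6) t) + ((-1/4)/(-6)) * (exp((-6) t) - 1)
       = -1/24 - 71*exp(-6*t)/24.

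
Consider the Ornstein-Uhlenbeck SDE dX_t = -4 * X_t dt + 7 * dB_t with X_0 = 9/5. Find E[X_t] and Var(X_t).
E[X_t] = 9*exp(-4*t)/5; Var(X_t) = 49/8 - 49*exp(-8*t)/8

The OU SDE dX = -theta X dt + sigma dB admits the integrating factor exp(theta t): d(exp(theta t) X_t) = sigma exp(theta t) dB_t. Integrating from 0 to t:
  X_t = x_0 * exp(-theta t) + sigma * int_0^t exp(-theta (t-s)) dB_s.
The Itô integral has mean 0 and (by the Itô isometry) variance sigma^2 * int_0^t exp(-2 theta (t - s)) ds = sigma^2 * (1 - exp(-2 theta t)) / (2 theta).
With theta = 4, sigma = 7, x_0 = 9/5:
  E[X_t] = 9/5 * exp(-4 t) = 9*exp(-4*t)/5
  Var(X_t) = (7)^2 * (1 - exp(-2*4 t)) / (2 * 4) = 49/8 - 49*exp(-8*t)/8.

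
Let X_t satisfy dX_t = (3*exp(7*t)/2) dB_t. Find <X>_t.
<X>_t = 9*exp(14*t)/56 - 9/56

For an Itô process dX_t = a(t) dt + b(t) dB_t, the quadratic variation is <X>_t = int_0^t b(s)^2 ds (the drift term does not contribute). Here b(s) = 3*exp(7*s)/2, so
  b(s)^2 = 9*exp(14*s)/4.
Integrating from 0 to t:
  <X>_t = int_0^t (9*exp(14*s)/4) ds = 9*exp(14*t)/56 - 9/56.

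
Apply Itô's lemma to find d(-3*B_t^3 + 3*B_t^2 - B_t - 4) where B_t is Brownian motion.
d(-3*B_t^3 + 3*B_t^2 - B_t - 4) = (3 - 9*B_t) dt + (-9*B_t^2 + 6*B_t - 1) dB_t

Itô's formula for f(B_t) gives d f(B_t) = f'(B_t) dB_t + (1/2) f''(B_t) dt. Compute derivatives of f(x) = -3*x^3 + 3*x^2 - x - 4:
  f'(x)  = -9*x^2 + 6*x - 1
  f''(x) = 6 - 18*x
Substitute x = B_t and multiply the f'' term by 1/2:
  drift     = (1/2) * (6 - 18*x) evaluated at B_t = 3 - 9*B_t
  diffusion = (-9*x^2 + 6*x - 1) evaluated at B_t = -9*B_t^2 + 6*B_t - 1
Therefore d(-3*B_t^3 + 3*B_t^2 - B_t - 4) = (3 - 9*B_t) dt + (-9*B_t^2 + 6*B_t - 1) dB_t.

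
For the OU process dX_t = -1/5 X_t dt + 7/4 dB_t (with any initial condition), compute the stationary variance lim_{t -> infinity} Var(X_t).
lim Var(X_t) = 245/32

The OU SDE dX = -theta X dt + sigma dB admits the integrating factor exp(theta t): d(exp(theta t) X_t) = sigma exp(theta t) dB_t. Integrating from 0 to t gives X_t = x_0 * exp(-theta t) + sigma * int_0^t exp(-theta (t-s)) dB_s for any initial x_0. The Itô integral has variance (by the Itô isometry) sigma^2 * int_0^t exp(-2 theta (t - s)) ds = sigma^2 * (1 - exp(-2 theta t)) / (2 theta), independent of x_0.
With theta = 1/5, sigma = 7/4:
  Var(X_t) = (7/4)^2 * (1 - exp(-2*1/5 t)) / (2 * 1/5) = 245/32 - 245*exp(-2*t/5)/32.
As t -> infinity, exp(-2*1/5 t) -> 0, so the stationary variance is sigma^2 / (2 theta) = 245/32.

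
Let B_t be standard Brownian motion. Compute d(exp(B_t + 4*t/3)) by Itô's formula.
d(exp(B_t + 4*t/3)) = (11*exp(B_t + 4*t/3)/6) dt + (exp(B_t + 4*t/3)) dB_t

Itô's formula for f(t, x): d f(t, B_t) = (f_t + (1/2) f_xx) dt + f_x dB_t. Compute partials of f(t, x) = exp(4*t/3 + x):
  f_t(t,x)  = 4*exp(4*t/3 + x)/3
  f_x(t,x)  = exp(4*t/3 + x)
  f_xx(t,x) = exp(4*t/3 + x)
Assemble drift = f_t + (1/2) f_xx = 11*exp(4*t/3 + x)/6 and diffusion = f_x = exp(4*t/3 + x). Substituting x = B_t:
  d(exp(B_t + 4*t/3)) = (11*exp(B_t + 4*t/3)/6) dt + (exp(B_t + 4*t/3)) dB_t.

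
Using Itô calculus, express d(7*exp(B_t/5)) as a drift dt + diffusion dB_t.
d(7*exp(B_t/5)) = (7*exp(B_t/5)/50) dt + (7*exp(B_t/5)/5) dB_t

Itô's formula for f(B_t) gives d f(B_t) = f'(B_t) dB_t + (1/2) f''(B_t) dt. Compute derivatives of f(x) = 7*exp(x/5):
  f'(x)  = 7*exp(x/5)/5
  f''(x) = 7*exp(x/5)/25
Substitute x = B_t and multiply the f'' term by 1/2:
  drift     = (1/2) * (7*exp(x/5)/25) evaluated at B_t = 7*exp(B_t/5)/50
  diffusion = (7*exp(x/5)/5) evaluated at B_t = 7*exp(B_t/5)/5
Therefore d(7*exp(B_t/5)) = (7*exp(B_t/5)/50) dt + (7*exp(B_t/5)/5) dB_t.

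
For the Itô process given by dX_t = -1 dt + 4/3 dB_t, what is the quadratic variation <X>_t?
<X>_t = 16*t/9

For an Itô process dX_t = a(t) dt + b(t) dB_t, the quadratic variation is <X>_t = int_0^t b(s)^2 ds (the drift term does not contribute). Here b(s) = 4/3, so
  b(s)^2 = 16/9.
Integrating from 0 to t:
  <X>_t = int_0^t (16/9) ds = 16*t/9.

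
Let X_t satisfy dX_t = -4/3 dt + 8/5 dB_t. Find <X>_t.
<X>_t = 64*t/25

For an Itô process dX_t = a(t) dt + b(t) dB_t, the quadratic variation is <X>_t = int_0^t b(s)^2 ds (the drift term does not contribute). Here b(s) = 8/5, so
  b(s)^2 = 64/25.
Integrating from 0 to t:
  <X>_t = int_0^t (64/25) ds = 64*t/25.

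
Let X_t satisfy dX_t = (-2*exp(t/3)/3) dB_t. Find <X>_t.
<X>_t = 2*exp(2*t/3)/3 - 2/3

For an Itô process dX_t = a(t) dt + b(t) dB_t, the quadratic variation is <X>_t = int_0^t b(s)^2 ds (the drift term does not contribute). Here b(s) = -2*exp(s/3)/3, so
  b(s)^2 = 4*exp(2*s/3)/9.
Integrating from 0 to t:
  <X>_t = int_0^t (4*exp(2*s/3)/9) ds = 2*exp(2*t/3)/3 - 2/3.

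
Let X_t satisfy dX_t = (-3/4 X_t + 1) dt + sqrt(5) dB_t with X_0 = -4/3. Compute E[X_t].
E[X_t] = 4/3 - 8*exp(-3*t/4)/3

Taking expectations and using E[dB_t] = 0, the mean m(t) = E[X_t] satisfies the ODE m'(t) = a m(t) + b with m(0) = x_0. With a = -3/4, b = 1, x_0 = -4/3, the solution is
  m(t) = x_0 * exp(a t) + (b/a) * (exp(a t) - 1)
       = (-4/3) * exp((-3/4) t) + (1/(-3/4)) * (exp((-3/4) t) - 1)
       = 4/3 - 8*exp(-3*t/4)/3.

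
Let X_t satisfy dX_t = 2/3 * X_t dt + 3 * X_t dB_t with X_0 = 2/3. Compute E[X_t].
E[X_t] = 2*exp(2*t/3)/3

For GBM dX = mu X dt + sigma X dB with X_0 = x_0, apply Itô to Y = log X: dY = (mu - sigma^2/2) dt + sigma dB, so Y_t = log(x_0) + (mu - sigma^2/2) t + sigma B_t and hence X_t = x_0 * exp((mu - sigma^2/2) t + sigma B_t).
With mu = 2/3, sigma = 3, x_0 = 2/3, this gives:
  X_t = 2/3 * exp((-23/6) * t + (3) * B_t).
Since sigma*B_t ~ Normal(0, sigma^2 t), E[exp(sigma*B_t)] = exp(sigma^2 t / 2); so E[X_t] = x_0 * exp((mu - sigma^2/2) t) * exp(sigma^2 t / 2) = x_0 * exp(mu t) = 2*exp(2*t/3)/3.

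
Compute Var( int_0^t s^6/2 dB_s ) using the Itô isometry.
Var = t^13/52

The Itô integral of a deterministic integrand f(s) has mean 0 because each increment f(s) * (B_{s+ds} - B_s) has mean 0. By the Itô isometry:
  Var( int_0^t f(s) dB_s ) = E[ (int_0^t f(s) dB_s)^2 ] = int_0^t f(s)^2 ds.
Here f(s) = s^6/2, so f(s)^2 = s^12/4. Integrate:
  int_0^t (s^12/4) ds = t^13/52.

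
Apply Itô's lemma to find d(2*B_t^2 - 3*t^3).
d(2*B_t^2 - 3*t^3) = (2 - 9*t^2) dt + (4*B_t) dB_t

Itô's formula for f(t, x): d f(t, B_t) = (f_t + (1/2) f_xx) dt + f_x dB_t. Compute partials of f(t, x) = -3*t^3 + 2*x^2:
  f_t(t,x)  = -9*t^2
  f_x(t,x)  = 4*x
  f_xx(t,x) = 4
Assemble drift = f_t + (1/2) f_xx = 2 - 9*t^2 and diffusion = f_x = 4*x. Substituting x = B_t:
  d(2*B_t^2 - 3*t^3) = (2 - 9*t^2) dt + (4*B_t) dB_t.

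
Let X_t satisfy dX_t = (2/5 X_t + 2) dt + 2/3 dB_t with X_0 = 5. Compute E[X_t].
E[X_t] = 10*exp(2*t/5) - 5

Taking expectations and using E[dB_t] = 0, the mean m(t) = E[X_t] satisfies the ODE m'(t) = a m(t) + b with m(0) = x_0. With a = 2/5, b = 2, x_0 = 5, the solution is
  m(t) = x_0 * exp(a t) + (b/a) * (exp(a t) - 1)
       = 5 * exp((2/5) t) + (2/(2/5)) * (exp((2/5) t) - 1)
       = 10*exp(2*t/5) - 5.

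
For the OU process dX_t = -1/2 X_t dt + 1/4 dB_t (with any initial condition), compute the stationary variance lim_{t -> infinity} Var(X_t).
lim Var(X_t) = 1/16

The OU SDE dX = -theta X dt + sigma dB admits the integrating factor exp(theta t): d(exp(theta t) X_t) = sigma exp(theta t) dB_t. Integrating from 0 to t gives X_t = x_0 * exp(-theta t) + sigma * int_0^t exp(-theta (t-s)) dB_s for any initial x_0. The Itô integral has variance (by the Itô isometry) sigma^2 * int_0^t exp(-2 theta (t - s)) ds = sigma^2 * (1 - exp(-2 theta t)) / (2 theta), independent of x_0.
With theta = 1/2, sigma = 1/4:
  Var(X_t) = (1/4)^2 * (1 - exp(-2*1/2 t)) / (2 * 1/2) = (exp(t) - 1)*exp(-t)/16.
As t -> infinity, exp(-2*1/2 t) -> 0, so the stationary variance is sigma^2 / (2 theta) = 1/16.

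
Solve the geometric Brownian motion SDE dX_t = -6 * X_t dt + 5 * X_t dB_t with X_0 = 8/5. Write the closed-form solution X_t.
X_t = 8/5 * exp((-37/2) * t + (5) * B_t)

For GBM dX = mu X dt + sigma X dB with X_0 = x_0, apply Itô to Y = log X: dY = (mu - sigma^2/2) dt + sigma dB, so Y_t = log(x_0) + (mu - sigma^2/2) t + sigma B_t and hence X_t = x_0 * exp((mu - sigma^2/2) t + sigma B_t).
With mu = -6, sigma = 5, x_0 = 8/5, this gives:
  X_t = 8/5 * exp((-37/2) * t + (5) * B_t).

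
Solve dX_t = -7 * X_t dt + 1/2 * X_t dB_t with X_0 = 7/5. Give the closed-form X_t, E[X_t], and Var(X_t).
X_t = 7/5 * exp((-57/8) t + (1/2) B_t); E[X_t] = 7*exp(-7*t)/5; Var(X_t) = (49*exp(t/4) - 49)*exp(-14*t)/25

For GBM dX = mu X dt + sigma X dB with X_0 = x_0, apply Itô to Y = log X: dY = (mu - sigma^2/2) dt + sigma dB, so Y_t = log(x_0) + (mu - sigma^2/2) t + sigma B_t and hence X_t = x_0 * exp((mu - sigma^2/2) t + sigma B_t).
With mu = -7, sigma = 1/2, x_0 = 7/5, this gives:
  X_t = 7/5 * exp((-57/8) * t + (1/2) * B_t).
Since sigma*B_t ~ Normal(0, sigma^2 t), E[exp(sigma*B_t)] = exp(sigma^2 t / 2); so E[X_t] = x_0 * exp((mu - sigma^2/2) t) * exp(sigma^2 t / 2) = x_0 * exp(mu t) = 7*exp(-7*t)/5.
Var(X_t) = E[X_t^2] - (E[X_t])^2 = x_0^2 * exp(2 mu t) * (exp(sigma^2 t) - 1) = (49*exp(t/4) - 49)*exp(-14*t)/25.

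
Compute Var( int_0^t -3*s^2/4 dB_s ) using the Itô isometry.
Var = 9*t^5/80

The Itô integral of a deterministic integrand f(s) has mean 0 because each increment f(s) * (B_{s+ds} - B_s) has mean 0. By the Itô isometry:
  Var( int_0^t f(s) dB_s ) = E[ (int_0^t f(s) dB_s)^2 ] = int_0^t f(s)^2 ds.
Here f(s) = -3*s^2/4, so f(s)^2 = 9*s^4/16. Integrate:
  int_0^t (9*s^4/16) ds = 9*t^5/80.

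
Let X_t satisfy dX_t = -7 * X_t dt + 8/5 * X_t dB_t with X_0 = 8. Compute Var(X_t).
Var(X_t) = (64*exp(64*t/25) - 64)*exp(-14*t)

For GBM dX = mu X dt + sigma X dB with X_0 = x_0, apply Itô to Y = log X: dY = (mu - sigma^2/2) dt + sigma dB, so Y_t = log(x_0) + (mu - sigma^2/2) t + sigma B_t and hence X_t = x_0 * exp((mu - sigma^2/2) t + sigma B_t).
With mu = -7, sigma = 8/5, x_0 = 8, this gives:
  X_t = 8 * exp((-207/25) * t + (8/5) * B_t).
Since sigma*B_t ~ Normal(0, sigma^2 t), E[exp(sigma*B_t)] = exp(sigma^2 t / 2); so E[X_t] = x_0 * exp((mu - sigma^2/2) t) * exp(sigma^2 t / 2) = x_0 * exp(mu t) = 8*exp(-7*t).
Var(X_t) = E[X_t^2] - (E[X_t])^2 = x_0^2 * exp(2 mu t) * (exp(sigma^2 t) - 1) = (64*exp(64*t/25) - 64)*exp(-14*t).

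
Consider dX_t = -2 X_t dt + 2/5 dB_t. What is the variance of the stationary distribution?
lim Var(X_t) = 1/25

The OU SDE dX = -theta X dt + sigma dB admits the integrating factor exp(theta t): d(exp(theta t) X_t) = sigma exp(theta t) dB_t. Integrating from 0 to t gives X_t = x_0 * exp(-theta t) + sigma * int_0^t exp(-theta (t-s)) dB_s for any initial x_0. The Itô integral has variance (by the Itô isometry) sigma^2 * int_0^t exp(-2 theta (t - s)) ds = sigma^2 * (1 - exp(-2 theta t)) / (2 theta), independent of x_0.
With theta = 2, sigma = 2/5:
  Var(X_t) = (2/5)^2 * (1 - exp(-2*2 t)) / (2 * 2) = 1/25 - exp(-4*t)/25.
As t -> infinity, exp(-2*2 t) -> 0, so the stationary variance is sigma^2 / (2 theta) = 1/25.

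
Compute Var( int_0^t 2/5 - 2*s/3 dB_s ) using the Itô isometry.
Var = 4*t*(25*t^2 - 45*t + 27)/675

The Itô integral of a deterministic integrand f(s) has mean 0 because each increment f(s) * (B_{s+ds} - B_s) has mean 0. By the Itô isometry:
  Var( int_0^t f(s) dB_s ) = E[ (int_0^t f(s) dB_s)^2 ] = int_0^t f(s)^2 ds.
Here f(s) = 2/5 - 2*s/3, so f(s)^2 = 4*(5*s - 3)^2/225. Integrate:
  int_0^t (4*(5*s - 3)^2/225) ds = 4*t*(25*t^2 - 45*t + 27)/675.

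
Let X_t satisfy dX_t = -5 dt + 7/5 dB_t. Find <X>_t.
<X>_t = 49*t/25

For an Itô process dX_t = a(t) dt + b(t) dB_t, the quadratic variation is <X>_t = int_0^t b(s)^2 ds (the drift term does not contribute). Here b(s) = 7/5, so
  b(s)^2 = 49/25.
Integrating from 0 to t:
  <X>_t = int_0^t (49/25) ds = 49*t/25.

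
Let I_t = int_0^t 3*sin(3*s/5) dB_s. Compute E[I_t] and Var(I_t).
E[I_t] = 0; Var(I_t) = 9*t/2 - 15*sin(6*t/5)/4

The Itô integral of a deterministic integrand f(s) has mean 0 because each increment f(s) * (B_{s+ds} - B_s) has mean 0. By the Itô isometry:
  Var( int_0^t f(s) dB_s ) = E[ (int_0^t f(s) dB_s)^2 ] = int_0^t f(s)^2 ds.
Here f(s) = 3*sin(3*s/5), so f(s)^2 = 9*sin(3*s/5)^2. Integrate:
  int_0^t (9*sin(3*s/5)^2) ds = 9*t/2 - 15*sin(6*t/5)/4.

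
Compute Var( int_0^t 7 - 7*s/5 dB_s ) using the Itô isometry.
Var = 49*t*(t^2 - 15*t + 75)/75

The Itô integral of a deterministic integrand f(s) has mean 0 because each increment f(s) * (B_{s+ds} - B_s) has mean 0. By the Itô isometry:
  Var( int_0^t f(s) dB_s ) = E[ (int_0^t f(s) dB_s)^2 ] = int_0^t f(s)^2 ds.
Here f(s) = 7 - 7*s/5, so f(s)^2 = 49*(s - 5)^2/25. Integrate:
  int_0^t (49*(s - 5)^2/25) ds = 49*t*(t^2 - 15*t + 75)/75.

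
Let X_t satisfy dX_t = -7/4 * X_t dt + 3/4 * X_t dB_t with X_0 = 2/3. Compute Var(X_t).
Var(X_t) = (4*exp(9*t/16) - 4)*exp(-7*t/2)/9

For GBM dX = mu X dt + sigma X dB with X_0 = x_0, apply Itô to Y = log X: dY = (mu - sigma^2/2) dt + sigma dB, so Y_t = log(x_0) + (mu - sigma^2/2) t + sigma B_t and hence X_t = x_0 * exp((mu - sigma^2/2) t + sigma B_t).
With mu = -7/4, sigma = 3/4, x_0 = 2/3, this gives:
  X_t = 2/3 * exp((-65/32) * t + (3/4) * B_t).
Since sigma*B_t ~ Normal(0, sigma^2 t), E[exp(sigma*B_t)] = exp(sigma^2 t / 2); so E[X_t] = x_0 * exp((mu - sigma^2/2) t) * exp(sigma^2 t / 2) = x_0 * exp(mu t) = 2*exp(-7*t/4)/3.
Var(X_t) = E[X_t^2] - (E[X_t])^2 = x_0^2 * exp(2 mu t) * (exp(sigma^2 t) - 1) = (4*exp(9*t/16) - 4)*exp(-7*t/2)/9.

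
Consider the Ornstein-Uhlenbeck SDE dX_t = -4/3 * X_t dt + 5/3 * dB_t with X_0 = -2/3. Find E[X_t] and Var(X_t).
E[X_t] = -2*exp(-4*t/3)/3; Var(X_t) = 25/24 - 25*exp(-8*t/3)/24

The OU SDE dX = -theta X dt + sigma dB admits the integrating factor exp(theta t): d(exp(theta t) X_t) = sigma exp(theta t) dB_t. Integrating from 0 to t:
  X_t = x_0 * exp(-theta t) + sigma * int_0^t exp(-theta (t-s)) dB_s.
The Itô integral has mean 0 and (by the Itô isometry) variance sigma^2 * int_0^t exp(-2 theta (t - s)) ds = sigma^2 * (1 - exp(-2 theta t)) / (2 theta).
With theta = 4/3, sigma = 5/3, x_0 = -2/3:
  E[X_t] = -2/3 * exp(-4/3 t) = -2*exp(-4*t/3)/3
  Var(X_t) = (5/3)^2 * (1 - exp(-2*4/3 t)) / (2 * 4/3) = 25/24 - 25*exp(-8*t/3)/24.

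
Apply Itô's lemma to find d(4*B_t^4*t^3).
d(4*B_t^4*t^3) = (12*B_t^2*t^2*(B_t^2 + 2*t)) dt + (16*B_t^3*t^3) dB_t

Itô's formula for f(t, x): d f(t, B_t) = (f_t + (1/2) f_xx) dt + f_x dB_t. Compute partials of f(t, x) = 4*t^3*x^4:
  f_t(t,x)  = 12*t^2*x^4
  f_x(t,x)  = 16*t^3*x^3
  f_xx(t,x) = 48*t^3*x^2
Assemble drift = f_t + (1/2) f_xx = 12*t^2*x^2*(2*t + x^2) and diffusion = f_x = 16*t^3*x^3. Substituting x = B_t:
  d(4*B_t^4*t^3) = (12*B_t^2*t^2*(B_t^2 + 2*t)) dt + (16*B_t^3*t^3) dB_t.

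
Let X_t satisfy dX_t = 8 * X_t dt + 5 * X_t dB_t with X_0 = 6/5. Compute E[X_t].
E[X_t] = 6*exp(8*t)/5

For GBM dX = mu X dt + sigma X dB with X_0 = x_0, apply Itô to Y = log X: dY = (mu - sigma^2/2) dt + sigma dB, so Y_t = log(x_0) + (mu - sigma^2/2) t + sigma B_t and hence X_t = x_0 * exp((mu - sigma^2/2) t + sigma B_t).
With mu = 8, sigma = 5, x_0 = 6/5, this gives:
  X_t = 6/5 * exp((-9/2) * t + (5) * B_t).
Since sigma*B_t ~ Normal(0, sigma^2 t), E[exp(sigma*B_t)] = exp(sigma^2 t / 2); so E[X_t] = x_0 * exp((mu - sigma^2/2) t) * exp(sigma^2 t / 2) = x_0 * exp(mu t) = 6*exp(8*t)/5.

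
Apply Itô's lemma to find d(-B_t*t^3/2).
d(-B_t*t^3/2) = (-3*B_t*t^2/2) dt + (-t^3/2) dB_t

Itô's formula for f(t, x): d f(t, B_t) = (f_t + (1/2) f_xx) dt + f_x dB_t. Compute partials of f(t, x) = -t^3*x/2:
  f_t(t,x)  = -3*t^2*x/2
  f_x(t,x)  = -t^3/2
  f_xx(t,x) = 0
Assemble drift = f_t + (1/2) f_xx = -3*t^2*x/2 and diffusion = f_x = -t^3/2. Substituting x = B_t:
  d(-B_t*t^3/2) = (-3*B_t*t^2/2) dt + (-t^3/2) dB_t.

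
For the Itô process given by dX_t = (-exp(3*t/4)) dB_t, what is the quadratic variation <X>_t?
<X>_t = 2*exp(3*t/2)/3 - 2/3

For an Itô process dX_t = a(t) dt + b(t) dB_t, the quadratic variation is <X>_t = int_0^t b(s)^2 ds (the drift term does not contribute). Here b(s) = -exp(3*s/4), so
  b(s)^2 = exp(3*s/2).
Integrating from 0 to t:
  <X>_t = int_0^t (exp(3*s/2)) ds = 2*exp(3*t/2)/3 - 2/3.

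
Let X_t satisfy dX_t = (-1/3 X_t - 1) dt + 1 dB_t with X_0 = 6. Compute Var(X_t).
Var(X_t) = 3/2 - 3*exp(-2*t/3)/2

The variance V(t) = Var(X_t) satisfies V'(t) = 2 a V(t) + c^2 with V(0) = 0 (drift coefficient is linear in X, diffusion is constant). With a = -1/3, c = 1, the solution is
  V(t) = (c^2 / (2 a)) * (exp(2 a t) - 1)
       = (1^2 / (2*(-1/3))) * (exp((-2/3) t) - 1)
       = 3/2 - 3*exp(-2*t/3)/2.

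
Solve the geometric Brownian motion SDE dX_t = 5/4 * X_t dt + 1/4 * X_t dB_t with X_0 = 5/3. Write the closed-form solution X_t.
X_t = 5/3 * exp((39/32) * t + (1/4) * B_t)

For GBM dX = mu X dt + sigma X dB with X_0 = x_0, apply Itô to Y = log X: dY = (mu - sigma^2/2) dt + sigma dB, so Y_t = log(x_0) + (mu - sigma^2/2) t + sigma B_t and hence X_t = x_0 * exp((mu - sigma^2/2) t + sigma B_t).
With mu = 5/4, sigma = 1/4, x_0 = 5/3, this gives:
  X_t = 5/3 * exp((39/32) * t + (1/4) * B_t).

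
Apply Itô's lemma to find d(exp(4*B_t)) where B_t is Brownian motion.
d(exp(4*B_t)) = (8*exp(4*B_t)) dt + (4*exp(4*B_t)) dB_t

Itô's formula for f(B_t) gives d f(B_t) = f'(B_t) dB_t + (1/2) f''(B_t) dt. Compute derivatives of f(x) = exp(4*x):
  f'(x)  = 4*exp(4*x)
  f''(x) = 16*exp(4*x)
Substitute x = B_t and multiply the f'' term by 1/2:
  drift     = (1/2) * (16*exp(4*x)) evaluated at B_t = 8*exp(4*B_t)
  diffusion = (4*exp(4*x)) evaluated at B_t = 4*exp(4*B_t)
Therefore d(exp(4*B_t)) = (8*exp(4*B_t)) dt + (4*exp(4*B_t)) dB_t.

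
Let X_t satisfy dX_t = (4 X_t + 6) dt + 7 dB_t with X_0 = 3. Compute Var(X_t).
Var(X_t) = 49*exp(8*t)/8 - 49/8

The variance V(t) = Var(X_t) satisfies V'(t) = 2 a V(t) + c^2 with V(0) = 0 (drift coefficient is linear in X, diffusion is constant). With a = 4, c = 7, the solution is
  V(t) = (c^2 / (2 a)) * (exp(2 a t) - 1)
       = (7^2 / (2*4)) * (exp(8 t) - 1)
       = 49*exp(8*t)/8 - 49/8.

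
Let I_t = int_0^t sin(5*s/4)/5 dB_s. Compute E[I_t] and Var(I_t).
E[I_t] = 0; Var(I_t) = t/50 - sin(5*t/2)/125

The Itô integral of a deterministic integrand f(s) has mean 0 because each increment f(s) * (B_{s+ds} - B_s) has mean 0. By the Itô isometry:
  Var( int_0^t f(s) dB_s ) = E[ (int_0^t f(s) dB_s)^2 ] = int_0^t f(s)^2 ds.
Here f(s) = sin(5*s/4)/5, so f(s)^2 = sin(5*s/4)^2/25. Integrate:
  int_0^t (sin(5*s/4)^2/25) ds = t/50 - sin(5*t/2)/125.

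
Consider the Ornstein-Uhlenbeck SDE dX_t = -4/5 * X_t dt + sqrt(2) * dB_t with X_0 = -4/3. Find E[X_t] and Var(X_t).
E[X_t] = -4*exp(-4*t/5)/3; Var(X_t) = 5/4 - 5*exp(-8*t/5)/4

The OU SDE dX = -theta X dt + sigma dB admits the integrating factor exp(theta t): d(exp(theta t) X_t) = sigma exp(theta t) dB_t. Integrating from 0 to t:
  X_t = x_0 * exp(-theta t) + sigma * int_0^t exp(-theta (t-s)) dB_s.
The Itô integral has mean 0 and (by the Itô isometry) variance sigma^2 * int_0^t exp(-2 theta (t - s)) ds = sigma^2 * (1 - exp(-2 theta t)) / (2 theta).
With theta = 4/5, sigma = sqrt(2), x_0 = -4/3:
  E[X_t] = -4/3 * exp(-4/5 t) = -4*exp(-4*t/5)/3
  Var(X_t) = (sqrt(2))^2 * (1 - exp(-2*4/5 t)) / (2 * 4/5) = 5/4 - 5*exp(-8*t/5)/4.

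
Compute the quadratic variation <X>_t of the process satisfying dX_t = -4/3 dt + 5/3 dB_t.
<X>_t = 25*t/9

For an Itô process dX_t = a(t) dt + b(t) dB_t, the quadratic variation is <X>_t = int_0^t b(s)^2 ds (the drift term does not contribute). Here b(s) = 5/3, so
  b(s)^2 = 25/9.
Integrating from 0 to t:
  <X>_t = int_0^t (25/9) ds = 25*t/9.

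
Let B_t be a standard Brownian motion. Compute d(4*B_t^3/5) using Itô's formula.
d(4*B_t^3/5) = (12*B_t/5) dt + (12*B_t^2/5) dB_t

Itô's formula for f(B_t) gives d f(B_t) = f'(B_t) dB_t + (1/2) f''(B_t) dt. Compute derivatives of f(x) = 4*x^3/5:
  f'(x)  = 12*x^2/5
  f''(x) = 24*x/5
Substitute x = B_t and multiply the f'' term by 1/2:
  drift     = (1/2) * (24*x/5) evaluated at B_t = 12*B_t/5
  diffusion = (12*x^2/5) evaluated at B_t = 12*B_t^2/5
Therefore d(4*B_t^3/5) = (12*B_t/5) dt + (12*B_t^2/5) dB_t.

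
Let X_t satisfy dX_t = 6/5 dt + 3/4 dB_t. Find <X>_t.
<X>_t = 9*t/16

For an Itô process dX_t = a(t) dt + b(t) dB_t, the quadratic variation is <X>_t = int_0^t b(s)^2 ds (the drift term does not contribute). Here b(s) = 3/4, so
  b(s)^2 = 9/16.
Integrating from 0 to t:
  <X>_t = int_0^t (9/16) ds = 9*t/16.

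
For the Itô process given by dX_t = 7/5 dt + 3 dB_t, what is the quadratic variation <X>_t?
<X>_t = 9*t

For an Itô process dX_t = a(t) dt + b(t) dB_t, the quadratic variation is <X>_t = int_0^t b(s)^2 ds (the drift term does not contribute). Here b(s) = 3, so
  b(s)^2 = 9.
Integrating from 0 to t:
  <X>_t = int_0^t (9) ds = 9*t.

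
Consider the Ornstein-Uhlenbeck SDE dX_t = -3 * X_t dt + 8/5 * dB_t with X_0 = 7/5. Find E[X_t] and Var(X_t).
E[X_t] = 7*exp(-3*t)/5; Var(X_t) = 32/75 - 32*exp(-6*t)/75

The OU SDE dX = -theta X dt + sigma dB admits the integrating factor exp(theta t): d(exp(theta t) X_t) = sigma exp(theta t) dB_t. Integrating from 0 to t:
  X_t = x_0 * exp(-theta t) + sigma * int_0^t exp(-theta (t-s)) dB_s.
The Itô integral has mean 0 and (by the Itô isometry) variance sigma^2 * int_0^t exp(-2 theta (t - s)) ds = sigma^2 * (1 - exp(-2 theta t)) / (2 theta).
With theta = 3, sigma = 8/5, x_0 = 7/5:
  E[X_t] = 7/5 * exp(-3 t) = 7*exp(-3*t)/5
  Var(X_t) = (8/5)^2 * (1 - exp(-2*3 t)) / (2 * 3) = 32/75 - 32*exp(-6*t)/75.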